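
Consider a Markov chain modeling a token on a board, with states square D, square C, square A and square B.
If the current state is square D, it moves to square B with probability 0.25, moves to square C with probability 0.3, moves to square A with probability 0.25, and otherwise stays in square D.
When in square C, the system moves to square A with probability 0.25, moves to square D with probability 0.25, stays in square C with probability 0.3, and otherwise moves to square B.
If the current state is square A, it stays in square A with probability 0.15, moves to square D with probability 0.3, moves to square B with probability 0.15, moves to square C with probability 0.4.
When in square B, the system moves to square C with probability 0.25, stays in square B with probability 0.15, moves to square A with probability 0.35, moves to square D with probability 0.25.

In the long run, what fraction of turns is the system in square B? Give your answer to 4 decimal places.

Let the stationary distribution be π with π = πP and π_1 + π_2 + π_3 + π_4 = 1.
π_1 = 0.2·π_1 + 0.25·π_2 + 0.3·π_3 + 0.25·π_4
π_2 = 0.3·π_1 + 0.3·π_2 + 0.4·π_3 + 0.25·π_4
π_3 = 0.25·π_1 + 0.25·π_2 + 0.15·π_3 + 0.35·π_4
Solving with the normalization constraint gives π = (0.2497, 0.3149, 0.2446, 0.1907).
So the stationary probability of square B is 0.1907.

0.1907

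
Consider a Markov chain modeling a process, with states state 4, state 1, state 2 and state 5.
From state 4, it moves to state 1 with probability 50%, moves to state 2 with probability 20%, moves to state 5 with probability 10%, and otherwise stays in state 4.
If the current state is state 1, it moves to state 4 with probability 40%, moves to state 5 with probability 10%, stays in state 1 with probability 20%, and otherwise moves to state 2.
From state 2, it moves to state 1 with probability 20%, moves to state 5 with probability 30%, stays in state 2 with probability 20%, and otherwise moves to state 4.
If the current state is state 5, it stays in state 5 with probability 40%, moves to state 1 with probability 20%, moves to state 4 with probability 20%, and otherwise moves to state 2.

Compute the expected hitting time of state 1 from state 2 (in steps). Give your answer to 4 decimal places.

3.6466

Let t(s) be the expected number of steps to first reach state 1 from state s, with t(state 1) = 0. Conditioning on the first step:
t(state 4) = 1 + 0.2·t(state 4) + 0.2·t(state 2) + 0.1·t(state 5)
t(state 2) = 1 + 0.3·t(state 4) + 0.2·t(state 2) + 0.3·t(state 5)
t(state 5) = 1 + 0.2·t(state 4) + 0.2·t(state 2) + 0.4·t(state 5)
Solving: t(state 4) = 2.6316, t(state 2) = 3.6466, t(state 5) = 3.7594.
Expected steps from state 2 to state 1: 3.6466.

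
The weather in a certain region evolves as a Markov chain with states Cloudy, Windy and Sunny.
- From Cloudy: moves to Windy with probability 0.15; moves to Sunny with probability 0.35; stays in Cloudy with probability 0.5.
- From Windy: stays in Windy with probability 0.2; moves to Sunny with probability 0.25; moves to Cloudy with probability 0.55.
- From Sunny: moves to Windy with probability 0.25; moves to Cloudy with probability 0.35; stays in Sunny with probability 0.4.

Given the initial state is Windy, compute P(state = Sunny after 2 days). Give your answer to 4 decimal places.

0.3425

Sum over the intermediate state after 1 day:
P = P(Windy→Cloudy)·P(Cloudy→Sunny) + P(Windy→Windy)·P(Windy→Sunny) + P(Windy→Sunny)·P(Sunny→Sunny)
  = 0.55×0.35 + 0.2×0.25 + 0.25×0.4
  = 0.1925 + 0.0500 + 0.1000 = 0.3425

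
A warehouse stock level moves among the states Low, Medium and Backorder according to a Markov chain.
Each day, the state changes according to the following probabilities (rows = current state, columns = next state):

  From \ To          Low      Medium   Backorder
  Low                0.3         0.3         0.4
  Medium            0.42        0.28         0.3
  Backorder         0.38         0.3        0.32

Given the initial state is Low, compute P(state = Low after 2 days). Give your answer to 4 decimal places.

0.3680

Sum over the intermediate state after 1 day:
P = P(Low→Low)·P(Low→Low) + P(Low→Medium)·P(Medium→Low) + P(Low→Backorder)·P(Backorder→Low)
  = 0.3×0.3 + 0.3×0.42 + 0.4×0.38
  = 0.0900 + 0.1260 + 0.1520 = 0.3680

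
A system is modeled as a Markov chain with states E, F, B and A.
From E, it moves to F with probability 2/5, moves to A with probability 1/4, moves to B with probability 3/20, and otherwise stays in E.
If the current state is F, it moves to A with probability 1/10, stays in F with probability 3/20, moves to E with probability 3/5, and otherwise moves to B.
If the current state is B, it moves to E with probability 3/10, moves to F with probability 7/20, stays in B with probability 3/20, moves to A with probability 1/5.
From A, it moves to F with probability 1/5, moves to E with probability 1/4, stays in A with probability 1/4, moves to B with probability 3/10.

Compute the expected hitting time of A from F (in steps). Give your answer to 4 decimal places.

Let t(s) be the expected number of steps to first reach A from state s, with t(A) = 0. Conditioning on the first step:
t(E) = 1 + 0.2·t(E) + 0.4·t(F) + 0.15·t(B)
t(F) = 1 + 0.6·t(E) + 0.15·t(F) + 0.15·t(B)
t(B) = 1 + 0.3·t(E) + 0.35·t(F) + 0.15·t(B)
Solving: t(E) = 5.1177, t(F) = 5.7318, t(B) = 5.3429.
Expected steps from F to A: 5.7318.

5.7318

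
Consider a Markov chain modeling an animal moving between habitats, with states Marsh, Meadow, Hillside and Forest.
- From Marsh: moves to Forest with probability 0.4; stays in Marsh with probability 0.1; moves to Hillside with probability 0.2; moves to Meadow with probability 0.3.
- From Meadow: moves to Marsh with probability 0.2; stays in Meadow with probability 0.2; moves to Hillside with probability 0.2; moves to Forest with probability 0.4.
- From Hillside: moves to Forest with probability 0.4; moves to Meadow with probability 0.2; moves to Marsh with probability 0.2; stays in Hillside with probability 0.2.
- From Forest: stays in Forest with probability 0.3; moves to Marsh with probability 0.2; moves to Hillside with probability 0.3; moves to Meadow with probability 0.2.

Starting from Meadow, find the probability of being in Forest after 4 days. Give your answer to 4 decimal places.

Propagate the distribution vector 4 days from Meadow.
After 0 days: (0.0000, 1.0000, 0.0000, 0.0000)
After 1 day: (0.2000, 0.2000, 0.2000, 0.4000)
After 2 days: (0.1800, 0.2200, 0.2400, 0.3600)
After 3 days: (0.1820, 0.2180, 0.2360, 0.3640)
After 4 days: (0.1818, 0.2182, 0.2364, 0.3636)
P(in Forest after 4 days) = 0.3636

0.3636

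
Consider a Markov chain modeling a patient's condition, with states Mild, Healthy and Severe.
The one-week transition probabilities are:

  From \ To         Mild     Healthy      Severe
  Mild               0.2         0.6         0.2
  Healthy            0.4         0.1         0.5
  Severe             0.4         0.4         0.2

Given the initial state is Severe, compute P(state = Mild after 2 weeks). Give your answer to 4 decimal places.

0.3200

Sum over the intermediate state after 1 week:
P = P(Severe→Mild)·P(Mild→Mild) + P(Severe→Healthy)·P(Healthy→Mild) + P(Severe→Severe)·P(Severe→Mild)
  = 0.4×0.2 + 0.4×0.4 + 0.2×0.4
  = 0.0800 + 0.1600 + 0.0800 = 0.3200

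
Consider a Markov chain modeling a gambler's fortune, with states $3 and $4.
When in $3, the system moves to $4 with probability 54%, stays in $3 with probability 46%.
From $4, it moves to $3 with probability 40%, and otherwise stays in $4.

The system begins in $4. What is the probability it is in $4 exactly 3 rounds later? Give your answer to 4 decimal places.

0.5746

Propagate the distribution vector 3 rounds from $4.
After 0 rounds: (0.0000, 1.0000)
After 1 round: (0.4000, 0.6000)
After 2 rounds: (0.4240, 0.5760)
After 3 rounds: (0.4254, 0.5746)
P(in $4 after 3 rounds) = 0.5746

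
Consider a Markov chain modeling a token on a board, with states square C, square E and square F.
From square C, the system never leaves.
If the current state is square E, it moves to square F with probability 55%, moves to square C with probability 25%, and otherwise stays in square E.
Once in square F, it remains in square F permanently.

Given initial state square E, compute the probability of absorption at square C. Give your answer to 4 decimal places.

0.3125

Let h(s) be the probability of absorption at square C starting from transient state s. Then h(square C) = 1 and h(square F) = 0. By first-step analysis:
h(square E) = 0.25·1 + 0.2·h(square E) + 0.55·0
Solving: h(square E) = 0.3125.
Starting from square E, the probability is 0.3125.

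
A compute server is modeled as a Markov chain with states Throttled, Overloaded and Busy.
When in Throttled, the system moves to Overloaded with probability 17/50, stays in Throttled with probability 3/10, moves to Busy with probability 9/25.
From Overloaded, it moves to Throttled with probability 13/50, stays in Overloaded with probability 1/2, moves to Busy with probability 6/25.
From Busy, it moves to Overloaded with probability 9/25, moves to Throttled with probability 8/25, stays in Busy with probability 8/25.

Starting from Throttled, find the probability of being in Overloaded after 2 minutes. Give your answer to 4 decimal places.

0.4016

Sum over the intermediate state after 1 minute:
P = P(Throttled→Throttled)·P(Throttled→Overloaded) + P(Throttled→Overloaded)·P(Overloaded→Overloaded) + P(Throttled→Busy)·P(Busy→Overloaded)
  = 0.3×0.34 + 0.34×0.5 + 0.36×0.36
  = 0.1020 + 0.1700 + 0.1296 = 0.4016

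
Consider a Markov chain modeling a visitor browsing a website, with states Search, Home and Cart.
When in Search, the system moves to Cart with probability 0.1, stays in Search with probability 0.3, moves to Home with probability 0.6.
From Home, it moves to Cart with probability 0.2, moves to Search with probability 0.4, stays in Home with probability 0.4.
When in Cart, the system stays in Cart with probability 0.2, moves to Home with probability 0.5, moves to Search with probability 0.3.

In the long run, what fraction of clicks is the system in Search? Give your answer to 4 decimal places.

Let the stationary distribution be π with π = πP and π_1 + π_2 + π_3 = 1.
π_1 = 0.3·π_1 + 0.4·π_2 + 0.3·π_3
π_2 = 0.6·π_1 + 0.4·π_2 + 0.5·π_3
Solving with the normalization constraint gives π = (0.3486, 0.4862, 0.1651).
So the stationary probability of Search is 0.3486.

0.3486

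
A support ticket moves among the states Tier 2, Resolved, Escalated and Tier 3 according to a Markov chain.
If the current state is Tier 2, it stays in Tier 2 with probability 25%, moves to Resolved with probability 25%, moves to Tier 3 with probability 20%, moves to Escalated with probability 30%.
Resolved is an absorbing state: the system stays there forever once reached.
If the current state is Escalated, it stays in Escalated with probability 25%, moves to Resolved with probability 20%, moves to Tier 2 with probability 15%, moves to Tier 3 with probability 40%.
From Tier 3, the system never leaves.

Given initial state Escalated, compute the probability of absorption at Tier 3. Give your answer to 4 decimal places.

Let h(s) be the probability of absorption at Tier 3 starting from transient state s. Then h(Tier 3) = 1 and h(Resolved) = 0. By first-step analysis:
h(Tier 2) = 0.25·h(Tier 2) + 0.25·0 + 0.3·h(Escalated) + 0.2·1
h(Escalated) = 0.15·h(Tier 2) + 0.2·0 + 0.25·h(Escalated) + 0.4·1
Solving: h(Tier 2) = 0.5217, h(Escalated) = 0.6377.
Starting from Escalated, the probability is 0.6377.

0.6377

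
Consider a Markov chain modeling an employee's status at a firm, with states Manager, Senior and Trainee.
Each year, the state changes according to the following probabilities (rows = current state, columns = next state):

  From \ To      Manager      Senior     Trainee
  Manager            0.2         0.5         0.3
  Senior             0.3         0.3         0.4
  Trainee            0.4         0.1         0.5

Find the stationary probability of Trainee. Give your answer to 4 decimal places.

Let the stationary distribution be π with π = πP and π_1 + π_2 + π_3 = 1.
π_1 = 0.2·π_1 + 0.3·π_2 + 0.4·π_3
π_2 = 0.5·π_1 + 0.3·π_2 + 0.1·π_3
Solving with the normalization constraint gives π = (0.3100, 0.2800, 0.4100).
So the stationary probability of Trainee is 0.4100.

0.4100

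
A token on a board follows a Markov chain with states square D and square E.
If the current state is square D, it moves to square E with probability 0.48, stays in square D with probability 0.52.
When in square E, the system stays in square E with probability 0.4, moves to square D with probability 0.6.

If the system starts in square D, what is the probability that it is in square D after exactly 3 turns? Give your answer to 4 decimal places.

0.5553

Propagate the distribution vector 3 turns from square D.
After 0 turns: (1.0000, 0.0000)
After 1 turn: (0.5200, 0.4800)
After 2 turns: (0.5584, 0.4416)
After 3 turns: (0.5553, 0.4447)
P(in square D after 3 turns) = 0.5553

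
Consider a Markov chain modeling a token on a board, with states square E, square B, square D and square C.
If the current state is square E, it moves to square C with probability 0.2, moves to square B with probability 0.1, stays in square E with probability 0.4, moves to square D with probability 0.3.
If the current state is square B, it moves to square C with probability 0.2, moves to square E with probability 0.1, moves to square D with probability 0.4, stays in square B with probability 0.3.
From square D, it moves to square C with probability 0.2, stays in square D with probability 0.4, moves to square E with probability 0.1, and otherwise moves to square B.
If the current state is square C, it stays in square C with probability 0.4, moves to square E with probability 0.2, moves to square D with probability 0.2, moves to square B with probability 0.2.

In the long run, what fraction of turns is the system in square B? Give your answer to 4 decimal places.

Let the stationary distribution be π with π = πP and π_1 + π_2 + π_3 + π_4 = 1.
π_1 = 0.4·π_1 + 0.1·π_2 + 0.1·π_3 + 0.2·π_4
π_2 = 0.1·π_1 + 0.3·π_2 + 0.3·π_3 + 0.2·π_4
π_3 = 0.3·π_1 + 0.4·π_2 + 0.4·π_3 + 0.2·π_4
Solving with the normalization constraint gives π = (0.1786, 0.2393, 0.3321, 0.2500).
So the stationary probability of square B is 0.2393.

0.2393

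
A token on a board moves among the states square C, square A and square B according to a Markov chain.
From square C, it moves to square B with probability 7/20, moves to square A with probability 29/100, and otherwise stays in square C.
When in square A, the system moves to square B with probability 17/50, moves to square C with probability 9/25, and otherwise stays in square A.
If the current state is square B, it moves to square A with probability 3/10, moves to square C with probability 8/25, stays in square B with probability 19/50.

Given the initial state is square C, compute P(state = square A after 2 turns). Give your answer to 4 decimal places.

Sum over the intermediate state after 1 turn:
P = P(square C→square C)·P(square C→square A) + P(square C→square A)·P(square A→square A) + P(square C→square B)·P(square B→square A)
  = 0.36×0.29 + 0.29×0.3 + 0.35×0.3
  = 0.1044 + 0.0870 + 0.1050 = 0.2964

0.2964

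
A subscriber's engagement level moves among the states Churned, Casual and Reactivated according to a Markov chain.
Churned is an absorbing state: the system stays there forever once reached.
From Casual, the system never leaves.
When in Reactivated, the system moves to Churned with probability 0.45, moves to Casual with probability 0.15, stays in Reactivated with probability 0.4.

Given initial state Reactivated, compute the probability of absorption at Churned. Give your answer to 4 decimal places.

0.7500

Let h(s) be the probability of absorption at Churned starting from transient state s. Then h(Churned) = 1 and h(Casual) = 0. By first-step analysis:
h(Reactivated) = 0.45·1 + 0.15·0 + 0.4·h(Reactivated)
Solving: h(Reactivated) = 0.7500.
Starting from Reactivated, the probability is 0.7500.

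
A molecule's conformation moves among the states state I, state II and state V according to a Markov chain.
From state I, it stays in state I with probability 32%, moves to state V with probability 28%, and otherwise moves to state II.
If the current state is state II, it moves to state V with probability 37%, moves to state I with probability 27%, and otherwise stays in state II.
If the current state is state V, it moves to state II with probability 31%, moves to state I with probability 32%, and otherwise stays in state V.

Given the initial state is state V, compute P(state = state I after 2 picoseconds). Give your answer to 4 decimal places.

0.3045

Sum over the intermediate state after 1 picosecond:
P = P(state V→state I)·P(state I→state I) + P(state V→state II)·P(state II→state I) + P(state V→state V)·P(state V→state I)
  = 0.32×0.32 + 0.31×0.27 + 0.37×0.32
  = 0.1024 + 0.0837 + 0.1184 = 0.3045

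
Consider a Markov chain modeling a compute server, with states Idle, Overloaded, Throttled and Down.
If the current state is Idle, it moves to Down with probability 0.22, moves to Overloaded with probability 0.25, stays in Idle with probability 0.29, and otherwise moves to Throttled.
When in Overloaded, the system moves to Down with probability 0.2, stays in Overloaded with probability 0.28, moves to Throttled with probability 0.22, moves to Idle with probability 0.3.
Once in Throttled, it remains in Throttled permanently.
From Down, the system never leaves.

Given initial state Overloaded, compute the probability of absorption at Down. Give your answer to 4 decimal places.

0.4768

Let h(s) be the probability of absorption at Down starting from transient state s. Then h(Down) = 1 and h(Throttled) = 0. By first-step analysis:
h(Idle) = 0.29·h(Idle) + 0.25·h(Overloaded) + 0.24·0 + 0.22·1
h(Overloaded) = 0.3·h(Idle) + 0.28·h(Overloaded) + 0.22·0 + 0.2·1
Solving: h(Idle) = 0.4778, h(Overloaded) = 0.4768.
Starting from Overloaded, the probability is 0.4768.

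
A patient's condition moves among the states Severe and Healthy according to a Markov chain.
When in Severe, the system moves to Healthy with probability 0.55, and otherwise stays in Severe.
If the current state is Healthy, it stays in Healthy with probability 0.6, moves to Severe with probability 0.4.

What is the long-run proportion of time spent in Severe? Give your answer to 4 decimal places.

0.4211

Let the stationary distribution be π with π = πP and π_1 + π_2 = 1.
π_1 = 0.45·π_1 + 0.4·π_2
Solving with the normalization constraint gives π = (0.4211, 0.5789).
So the stationary probability of Severe is 0.4211.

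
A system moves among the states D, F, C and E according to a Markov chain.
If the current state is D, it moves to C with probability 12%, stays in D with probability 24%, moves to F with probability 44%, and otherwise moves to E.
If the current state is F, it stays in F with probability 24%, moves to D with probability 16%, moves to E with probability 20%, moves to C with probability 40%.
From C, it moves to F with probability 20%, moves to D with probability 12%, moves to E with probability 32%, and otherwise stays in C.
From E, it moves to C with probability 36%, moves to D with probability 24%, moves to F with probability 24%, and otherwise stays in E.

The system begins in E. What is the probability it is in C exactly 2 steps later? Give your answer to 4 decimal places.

Propagate the distribution vector 2 steps from E.
After 0 steps: (0.0000, 0.0000, 0.0000, 1.0000)
After 1 step: (0.2400, 0.2400, 0.3600, 0.1600)
After 2 steps: (0.1776, 0.2736, 0.3120, 0.2368)
P(in C after 2 steps) = 0.3120

0.3120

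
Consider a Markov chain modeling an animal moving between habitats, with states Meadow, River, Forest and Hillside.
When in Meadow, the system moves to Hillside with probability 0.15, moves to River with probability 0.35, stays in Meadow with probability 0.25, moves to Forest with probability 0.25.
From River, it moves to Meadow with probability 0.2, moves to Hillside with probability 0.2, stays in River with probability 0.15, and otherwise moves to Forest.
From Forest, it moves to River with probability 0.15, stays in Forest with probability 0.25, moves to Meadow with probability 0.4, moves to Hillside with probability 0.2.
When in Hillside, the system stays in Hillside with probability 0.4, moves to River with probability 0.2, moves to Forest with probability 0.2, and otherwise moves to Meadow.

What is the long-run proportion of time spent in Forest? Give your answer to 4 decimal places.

0.2815

Let the stationary distribution be π with π = πP and π_1 + π_2 + π_3 + π_4 = 1.
π_1 = 0.25·π_1 + 0.2·π_2 + 0.4·π_3 + 0.2·π_4
π_2 = 0.35·π_1 + 0.15·π_2 + 0.15·π_3 + 0.2·π_4
π_3 = 0.25·π_1 + 0.45·π_2 + 0.25·π_3 + 0.2·π_4
Solving with the normalization constraint gives π = (0.2698, 0.2156, 0.2815, 0.2331).
So the stationary probability of Forest is 0.2815.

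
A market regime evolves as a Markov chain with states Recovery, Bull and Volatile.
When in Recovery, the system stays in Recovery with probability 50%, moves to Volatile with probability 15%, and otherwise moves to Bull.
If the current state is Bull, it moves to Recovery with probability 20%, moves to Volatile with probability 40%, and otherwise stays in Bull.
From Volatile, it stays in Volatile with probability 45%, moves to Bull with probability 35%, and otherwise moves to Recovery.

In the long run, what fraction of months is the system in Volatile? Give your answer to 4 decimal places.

0.3459

Let the stationary distribution be π with π = πP and π_1 + π_2 + π_3 = 1.
π_1 = 0.5·π_1 + 0.2·π_2 + 0.2·π_3
π_2 = 0.35·π_1 + 0.4·π_2 + 0.35·π_3
Solving with the normalization constraint gives π = (0.2857, 0.3684, 0.3459).
So the stationary probability of Volatile is 0.3459.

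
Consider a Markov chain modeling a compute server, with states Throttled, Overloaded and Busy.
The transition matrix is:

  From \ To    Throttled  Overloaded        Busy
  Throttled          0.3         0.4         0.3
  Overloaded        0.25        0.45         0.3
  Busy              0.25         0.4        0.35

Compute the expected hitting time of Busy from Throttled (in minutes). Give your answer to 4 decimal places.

Let t(s) be the expected number of minutes to first reach Busy from state s, with t(Busy) = 0. Conditioning on the first minute:
t(Throttled) = 1 + 0.3·t(Throttled) + 0.4·t(Overloaded)
t(Overloaded) = 1 + 0.25·t(Throttled) + 0.45·t(Overloaded)
Solving: t(Throttled) = 3.3333, t(Overloaded) = 3.3333.
Expected minutes from Throttled to Busy: 3.3333.

3.3333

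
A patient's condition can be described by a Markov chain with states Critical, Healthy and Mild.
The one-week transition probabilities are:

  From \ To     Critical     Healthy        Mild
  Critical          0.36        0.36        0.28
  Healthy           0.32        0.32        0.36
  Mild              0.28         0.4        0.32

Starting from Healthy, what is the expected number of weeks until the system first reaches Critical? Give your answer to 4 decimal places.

Let t(s) be the expected number of weeks to first reach Critical from state s, with t(Critical) = 0. Conditioning on the first week:
t(Healthy) = 1 + 0.32·t(Healthy) + 0.36·t(Mild)
t(Mild) = 1 + 0.4·t(Healthy) + 0.32·t(Mild)
Solving: t(Healthy) = 3.2663, t(Mild) = 3.3920.
Expected weeks from Healthy to Critical: 3.2663.

3.2663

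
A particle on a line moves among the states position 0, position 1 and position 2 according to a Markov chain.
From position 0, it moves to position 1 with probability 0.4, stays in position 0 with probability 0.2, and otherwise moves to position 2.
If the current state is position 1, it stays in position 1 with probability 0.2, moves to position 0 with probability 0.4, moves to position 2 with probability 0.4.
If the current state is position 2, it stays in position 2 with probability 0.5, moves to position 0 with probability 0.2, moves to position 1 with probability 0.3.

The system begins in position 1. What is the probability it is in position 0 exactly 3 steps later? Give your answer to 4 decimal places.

Propagate the distribution vector 3 steps from position 1.
After 0 steps: (0.0000, 1.0000, 0.0000)
After 1 step: (0.4000, 0.2000, 0.4000)
After 2 steps: (0.2400, 0.3200, 0.4400)
After 3 steps: (0.2640, 0.2920, 0.4440)
P(in position 0 after 3 steps) = 0.2640

0.2640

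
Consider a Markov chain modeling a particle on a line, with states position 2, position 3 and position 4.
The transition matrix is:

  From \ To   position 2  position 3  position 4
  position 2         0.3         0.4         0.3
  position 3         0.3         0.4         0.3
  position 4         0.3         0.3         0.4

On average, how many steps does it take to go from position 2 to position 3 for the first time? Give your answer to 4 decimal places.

2.7273

Let t(s) be the expected number of steps to first reach position 3 from state s, with t(position 3) = 0. Conditioning on the first step:
t(position 2) = 1 + 0.3·t(position 2) + 0.3·t(position 4)
t(position 4) = 1 + 0.3·t(position 2) + 0.4·t(position 4)
Solving: t(position 2) = 2.7273, t(position 4) = 3.0303.
Expected steps from position 2 to position 3: 2.7273.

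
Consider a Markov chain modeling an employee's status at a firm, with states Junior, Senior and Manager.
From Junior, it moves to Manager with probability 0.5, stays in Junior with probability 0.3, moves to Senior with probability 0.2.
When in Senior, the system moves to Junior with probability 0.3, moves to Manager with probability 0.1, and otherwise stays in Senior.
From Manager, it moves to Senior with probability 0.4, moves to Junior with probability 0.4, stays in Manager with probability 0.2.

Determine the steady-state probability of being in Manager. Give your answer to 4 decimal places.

0.2558

Let the stationary distribution be π with π = πP and π_1 + π_2 + π_3 = 1.
π_1 = 0.3·π_1 + 0.3·π_2 + 0.4·π_3
π_2 = 0.2·π_1 + 0.6·π_2 + 0.4·π_3
Solving with the normalization constraint gives π = (0.3256, 0.4186, 0.2558).
So the stationary probability of Manager is 0.2558.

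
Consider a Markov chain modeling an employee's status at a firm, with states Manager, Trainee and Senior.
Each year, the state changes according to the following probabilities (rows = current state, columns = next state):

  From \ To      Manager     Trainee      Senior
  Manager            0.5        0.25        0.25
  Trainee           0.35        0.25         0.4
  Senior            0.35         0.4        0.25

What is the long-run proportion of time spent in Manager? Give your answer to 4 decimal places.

0.4118

Let the stationary distribution be π with π = πP and π_1 + π_2 + π_3 = 1.
π_1 = 0.5·π_1 + 0.35·π_2 + 0.35·π_3
π_2 = 0.25·π_1 + 0.25·π_2 + 0.4·π_3
Solving with the normalization constraint gives π = (0.4118, 0.2941, 0.2941).
So the stationary probability of Manager is 0.4118.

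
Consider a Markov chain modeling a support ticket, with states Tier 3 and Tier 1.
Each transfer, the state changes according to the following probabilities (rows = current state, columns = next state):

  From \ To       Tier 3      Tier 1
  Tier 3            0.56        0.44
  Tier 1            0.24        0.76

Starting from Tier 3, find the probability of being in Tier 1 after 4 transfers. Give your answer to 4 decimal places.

0.6403

Propagate the distribution vector 4 transfers from Tier 3.
After 0 transfers: (1.0000, 0.0000)
After 1 transfer: (0.5600, 0.4400)
After 2 transfers: (0.4192, 0.5808)
After 3 transfers: (0.3741, 0.6259)
After 4 transfers: (0.3597, 0.6403)
P(in Tier 1 after 4 transfers) = 0.6403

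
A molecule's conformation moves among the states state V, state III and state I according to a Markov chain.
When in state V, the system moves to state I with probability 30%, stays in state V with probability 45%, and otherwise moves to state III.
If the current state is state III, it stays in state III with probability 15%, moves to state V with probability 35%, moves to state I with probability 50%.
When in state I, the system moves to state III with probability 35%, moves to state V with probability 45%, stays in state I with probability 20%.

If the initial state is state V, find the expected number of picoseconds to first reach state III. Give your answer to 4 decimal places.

3.6066

Let t(s) be the expected number of picoseconds to first reach state III from state s, with t(state III) = 0. Conditioning on the first picosecond:
t(state V) = 1 + 0.45·t(state V) + 0.3·t(state I)
t(state I) = 1 + 0.45·t(state V) + 0.2·t(state I)
Solving: t(state V) = 3.6066, t(state I) = 3.2787.
Expected picoseconds from state V to state III: 3.6066.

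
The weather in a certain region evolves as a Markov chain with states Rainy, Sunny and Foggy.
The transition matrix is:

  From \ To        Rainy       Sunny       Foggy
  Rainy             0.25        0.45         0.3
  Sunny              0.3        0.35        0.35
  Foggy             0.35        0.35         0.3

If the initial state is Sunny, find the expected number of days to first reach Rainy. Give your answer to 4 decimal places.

3.1579

Let t(s) be the expected number of days to first reach Rainy from state s, with t(Rainy) = 0. Conditioning on the first day:
t(Sunny) = 1 + 0.35·t(Sunny) + 0.35·t(Foggy)
t(Foggy) = 1 + 0.35·t(Sunny) + 0.3·t(Foggy)
Solving: t(Sunny) = 3.1579, t(Foggy) = 3.0075.
Expected days from Sunny to Rainy: 3.1579.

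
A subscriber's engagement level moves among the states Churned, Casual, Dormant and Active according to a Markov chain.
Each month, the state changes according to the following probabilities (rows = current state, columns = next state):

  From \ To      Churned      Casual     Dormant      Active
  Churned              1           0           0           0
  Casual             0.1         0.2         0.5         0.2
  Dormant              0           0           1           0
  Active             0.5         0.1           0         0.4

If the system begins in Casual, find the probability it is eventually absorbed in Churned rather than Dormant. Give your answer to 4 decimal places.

0.3478

Let h(s) be the probability of absorption at Churned starting from transient state s. Then h(Churned) = 1 and h(Dormant) = 0. By first-step analysis:
h(Casual) = 0.1·1 + 0.2·h(Casual) + 0.5·0 + 0.2·h(Active)
h(Active) = 0.5·1 + 0.1·h(Casual) + 0.4·h(Active)
Solving: h(Casual) = 0.3478, h(Active) = 0.8913.
Starting from Casual, the probability is 0.3478.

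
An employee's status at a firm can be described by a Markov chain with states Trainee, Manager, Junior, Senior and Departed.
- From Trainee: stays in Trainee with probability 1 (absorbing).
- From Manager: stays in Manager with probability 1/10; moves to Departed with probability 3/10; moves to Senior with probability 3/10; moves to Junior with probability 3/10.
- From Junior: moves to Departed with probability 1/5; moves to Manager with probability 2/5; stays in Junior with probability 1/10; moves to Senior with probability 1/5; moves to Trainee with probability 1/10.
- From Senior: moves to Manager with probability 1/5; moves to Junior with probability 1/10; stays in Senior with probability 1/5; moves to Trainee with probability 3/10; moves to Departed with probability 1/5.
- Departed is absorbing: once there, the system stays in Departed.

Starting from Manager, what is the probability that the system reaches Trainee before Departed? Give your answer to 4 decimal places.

0.2763

Let h(s) be the probability of absorption at Trainee starting from transient state s. Then h(Trainee) = 1 and h(Departed) = 0. By first-step analysis:
h(Manager) = 0.1·h(Manager) + 0.3·h(Junior) + 0.3·h(Senior) + 0.3·0
h(Junior) = 0.1·1 + 0.4·h(Manager) + 0.1·h(Junior) + 0.2·h(Senior) + 0.2·0
h(Senior) = 0.3·1 + 0.2·h(Manager) + 0.1·h(Junior) + 0.2·h(Senior) + 0.2·0
Solving: h(Manager) = 0.2763, h(Junior) = 0.3421, h(Senior) = 0.4868.
Starting from Manager, the probability is 0.2763.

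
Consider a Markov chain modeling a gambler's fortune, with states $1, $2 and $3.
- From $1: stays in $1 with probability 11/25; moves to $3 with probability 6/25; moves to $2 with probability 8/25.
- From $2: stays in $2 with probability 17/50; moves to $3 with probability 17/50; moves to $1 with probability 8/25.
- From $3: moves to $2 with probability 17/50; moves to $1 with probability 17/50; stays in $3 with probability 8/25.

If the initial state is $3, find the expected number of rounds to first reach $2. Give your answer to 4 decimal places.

3.0080

Let t(s) be the expected number of rounds to first reach $2 from state s, with t($2) = 0. Conditioning on the first round:
t($1) = 1 + 0.44·t($1) + 0.24·t($3)
t($3) = 1 + 0.34·t($1) + 0.32·t($3)
Solving: t($1) = 3.0749, t($3) = 3.0080.
Expected rounds from $3 to $2: 3.0080.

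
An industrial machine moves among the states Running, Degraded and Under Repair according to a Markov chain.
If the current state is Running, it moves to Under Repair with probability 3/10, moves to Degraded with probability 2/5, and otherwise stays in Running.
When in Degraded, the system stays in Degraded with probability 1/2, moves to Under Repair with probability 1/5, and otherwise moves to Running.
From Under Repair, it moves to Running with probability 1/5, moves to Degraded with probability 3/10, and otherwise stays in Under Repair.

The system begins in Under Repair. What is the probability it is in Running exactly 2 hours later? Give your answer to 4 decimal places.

0.2500

Sum over the intermediate state after 1 hour:
P = P(Under Repair→Running)·P(Running→Running) + P(Under Repair→Degraded)·P(Degraded→Running) + P(Under Repair→Under Repair)·P(Under Repair→Running)
  = 0.2×0.3 + 0.3×0.3 + 0.5×0.2
  = 0.0600 + 0.0900 + 0.1000 = 0.2500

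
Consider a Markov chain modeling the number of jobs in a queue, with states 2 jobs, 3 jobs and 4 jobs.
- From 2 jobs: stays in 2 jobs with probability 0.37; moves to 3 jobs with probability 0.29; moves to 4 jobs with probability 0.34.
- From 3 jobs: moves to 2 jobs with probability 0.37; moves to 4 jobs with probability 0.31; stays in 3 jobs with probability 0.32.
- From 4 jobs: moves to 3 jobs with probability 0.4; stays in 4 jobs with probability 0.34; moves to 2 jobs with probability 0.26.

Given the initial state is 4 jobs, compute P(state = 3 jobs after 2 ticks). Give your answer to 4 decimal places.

Sum over the intermediate state after 1 tick:
P = P(4 jobs→2 jobs)·P(2 jobs→3 jobs) + P(4 jobs→3 jobs)·P(3 jobs→3 jobs) + P(4 jobs→4 jobs)·P(4 jobs→3 jobs)
  = 0.26×0.29 + 0.4×0.32 + 0.34×0.4
  = 0.0754 + 0.1280 + 0.1360 = 0.3394

0.3394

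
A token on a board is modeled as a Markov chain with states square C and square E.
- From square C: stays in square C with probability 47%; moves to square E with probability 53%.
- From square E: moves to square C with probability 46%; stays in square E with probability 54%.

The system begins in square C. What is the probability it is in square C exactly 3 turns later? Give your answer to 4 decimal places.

Propagate the distribution vector 3 turns from square C.
After 0 turns: (1.0000, 0.0000)
After 1 turn: (0.4700, 0.5300)
After 2 turns: (0.4647, 0.5353)
After 3 turns: (0.4646, 0.5354)
P(in square C after 3 turns) = 0.4646

0.4646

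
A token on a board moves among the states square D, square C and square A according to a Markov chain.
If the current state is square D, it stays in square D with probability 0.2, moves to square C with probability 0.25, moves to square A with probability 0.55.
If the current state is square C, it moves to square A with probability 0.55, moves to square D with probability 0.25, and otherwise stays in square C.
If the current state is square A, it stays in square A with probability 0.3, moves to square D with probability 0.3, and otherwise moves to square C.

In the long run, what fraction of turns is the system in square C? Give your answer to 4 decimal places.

Let the stationary distribution be π with π = πP and π_1 + π_2 + π_3 = 1.
π_1 = 0.2·π_1 + 0.25·π_2 + 0.3·π_3
π_2 = 0.25·π_1 + 0.2·π_2 + 0.4·π_3
Solving with the normalization constraint gives π = (0.2590, 0.3010, 0.4400).
So the stationary probability of square C is 0.3010.

0.3010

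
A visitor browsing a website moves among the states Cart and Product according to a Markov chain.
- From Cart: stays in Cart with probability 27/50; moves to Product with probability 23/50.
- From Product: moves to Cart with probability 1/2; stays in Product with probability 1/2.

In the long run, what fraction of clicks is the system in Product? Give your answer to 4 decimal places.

0.4792

Let the stationary distribution be π with π = πP and π_1 + π_2 = 1.
π_1 = 0.54·π_1 + 0.5·π_2
Solving with the normalization constraint gives π = (0.5208, 0.4792).
So the stationary probability of Product is 0.4792.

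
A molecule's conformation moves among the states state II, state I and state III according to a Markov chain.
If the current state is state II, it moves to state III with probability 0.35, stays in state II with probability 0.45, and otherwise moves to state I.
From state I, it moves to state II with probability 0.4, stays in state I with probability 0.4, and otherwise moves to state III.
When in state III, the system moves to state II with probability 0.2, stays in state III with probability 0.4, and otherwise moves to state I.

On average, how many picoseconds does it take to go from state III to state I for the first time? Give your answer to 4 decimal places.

Let t(s) be the expected number of picoseconds to first reach state I from state s, with t(state I) = 0. Conditioning on the first picosecond:
t(state II) = 1 + 0.45·t(state II) + 0.35·t(state III)
t(state III) = 1 + 0.2·t(state II) + 0.4·t(state III)
Solving: t(state II) = 3.6538, t(state III) = 2.8846.
Expected picoseconds from state III to state I: 2.8846.

2.8846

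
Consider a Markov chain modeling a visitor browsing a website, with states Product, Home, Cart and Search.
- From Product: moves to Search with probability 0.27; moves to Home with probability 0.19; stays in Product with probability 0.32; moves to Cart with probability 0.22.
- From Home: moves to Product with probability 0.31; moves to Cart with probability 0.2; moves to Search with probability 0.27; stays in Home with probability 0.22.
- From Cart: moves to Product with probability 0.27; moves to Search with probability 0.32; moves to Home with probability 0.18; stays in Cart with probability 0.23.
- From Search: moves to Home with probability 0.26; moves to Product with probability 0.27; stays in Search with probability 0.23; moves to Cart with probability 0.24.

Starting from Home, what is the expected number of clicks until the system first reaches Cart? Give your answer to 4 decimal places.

Let t(s) be the expected number of clicks to first reach Cart from state s, with t(Cart) = 0. Conditioning on the first click:
t(Product) = 1 + 0.32·t(Product) + 0.19·t(Home) + 0.27·t(Search)
t(Home) = 1 + 0.31·t(Product) + 0.22·t(Home) + 0.27·t(Search)
t(Search) = 1 + 0.27·t(Product) + 0.26·t(Home) + 0.23·t(Search)
Solving: t(Product) = 4.5269, t(Home) = 4.6203, t(Search) = 4.4462.
Expected clicks from Home to Cart: 4.6203.

4.6203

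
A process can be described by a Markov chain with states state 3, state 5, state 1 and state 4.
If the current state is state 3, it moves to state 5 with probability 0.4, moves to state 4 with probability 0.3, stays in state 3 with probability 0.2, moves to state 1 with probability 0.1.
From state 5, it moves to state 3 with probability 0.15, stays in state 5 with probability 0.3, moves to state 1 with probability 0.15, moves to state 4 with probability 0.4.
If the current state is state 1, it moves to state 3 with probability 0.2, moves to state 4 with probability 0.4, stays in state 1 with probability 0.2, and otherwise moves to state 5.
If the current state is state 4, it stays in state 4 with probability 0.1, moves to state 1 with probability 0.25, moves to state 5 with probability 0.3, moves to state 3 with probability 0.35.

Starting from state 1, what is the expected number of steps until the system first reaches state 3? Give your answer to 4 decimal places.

4.2857

Let t(s) be the expected number of steps to first reach state 3 from state s, with t(state 3) = 0. Conditioning on the first step:
t(state 5) = 1 + 0.3·t(state 5) + 0.15·t(state 1) + 0.4·t(state 4)
t(state 1) = 1 + 0.2·t(state 5) + 0.2·t(state 1) + 0.4·t(state 4)
t(state 4) = 1 + 0.3·t(state 5) + 0.25·t(state 1) + 0.1·t(state 4)
Solving: t(state 5) = 4.5238, t(state 1) = 4.2857, t(state 4) = 3.8095.
Expected steps from state 1 to state 3: 4.2857.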